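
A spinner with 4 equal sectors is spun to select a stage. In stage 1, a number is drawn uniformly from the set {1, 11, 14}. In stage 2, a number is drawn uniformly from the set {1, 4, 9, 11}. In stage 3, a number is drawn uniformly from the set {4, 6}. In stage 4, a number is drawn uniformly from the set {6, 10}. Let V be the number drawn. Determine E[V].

335/48

E[V | stage 1] = (1+11+14)/3 = 26/3.
E[V | stage 2] = (1+4+9+11)/4 = 25/4.
E[V | stage 3] = (4+6)/2 = 5.
E[V | stage 4] = (6+10)/2 = 8.
By the law of total expectation,
E[V] = (1/4)·(26/3) + (1/4)·(25/4) + (1/4)·(5) + (1/4)·(8) = 335/48.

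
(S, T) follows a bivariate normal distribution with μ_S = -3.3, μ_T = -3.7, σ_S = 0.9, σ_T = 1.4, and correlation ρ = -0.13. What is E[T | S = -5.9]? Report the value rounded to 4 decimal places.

The regression of T on S has slope ρ·σ_T/σ_S and passes through (μ_S, μ_T).
E[T | S=-5.9] = -3.7 + (-0.13)·(1.4/0.9)·(-5.9 − (-3.3)) = -3.7 + (-0.20222)·(-2.6) = -3.1742.

-3.1742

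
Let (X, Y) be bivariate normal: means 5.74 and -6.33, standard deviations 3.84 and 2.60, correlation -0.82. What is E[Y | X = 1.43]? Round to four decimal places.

E[Y | X=x] = μ_Y + ρ(σ_Y/σ_X)(x − μ_X) for jointly normal variables.
E[Y | X=1.43] = -6.33 + (-0.82)·(2.60/3.84)·(1.43 − (5.74)) = -6.33 + (-0.555208)·(-4.31) = -3.9371.

-3.9371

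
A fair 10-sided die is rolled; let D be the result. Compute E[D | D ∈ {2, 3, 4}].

3

P(D ∈ {2, 3, 4}) = 3/10.
Σ over the event: 2·1/10 + 3·1/10 + 4·1/10 = 9/10.
E[D | D ∈ {2, 3, 4}] = (9/10) / (3/10) = 3.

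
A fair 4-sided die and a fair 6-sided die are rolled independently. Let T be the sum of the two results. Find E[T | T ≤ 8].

116/21

P(T ≤ 8) = 7/8.
Σ over the event: 2·1/24 + 3·1/12 + 4·1/8 + 5·1/6 + 6·1/6 + 7·1/6 + 8·1/8 = 29/6.
E[T | T ≤ 8] = (29/6) / (7/8) = 116/21.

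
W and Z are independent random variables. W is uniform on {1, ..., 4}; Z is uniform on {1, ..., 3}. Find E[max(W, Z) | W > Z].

10/3

Outcomes with W > Z: (2,1), (3,1), (3,2), (4,1), (4,2), (4,3), each with probability 1/12.
E[max(W, Z) | W > Z] = (2 + 3 + 3 + 4 + 4 + 4) / 6 = 10/3.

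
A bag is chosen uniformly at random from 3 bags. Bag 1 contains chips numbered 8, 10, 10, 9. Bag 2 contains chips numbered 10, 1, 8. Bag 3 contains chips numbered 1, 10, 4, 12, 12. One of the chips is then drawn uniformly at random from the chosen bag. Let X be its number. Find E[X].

E[X | bag 1] = (8+10+10+9)/4 = 37/4.
E[X | bag 2] = (10+1+8)/3 = 19/3.
E[X | bag 3] = (1+10+4+12+12)/5 = 39/5.
By the law of total expectation,
E[X] = (1/3)·(37/4) + (1/3)·(19/3) + (1/3)·(39/5) = 1403/180.

1403/180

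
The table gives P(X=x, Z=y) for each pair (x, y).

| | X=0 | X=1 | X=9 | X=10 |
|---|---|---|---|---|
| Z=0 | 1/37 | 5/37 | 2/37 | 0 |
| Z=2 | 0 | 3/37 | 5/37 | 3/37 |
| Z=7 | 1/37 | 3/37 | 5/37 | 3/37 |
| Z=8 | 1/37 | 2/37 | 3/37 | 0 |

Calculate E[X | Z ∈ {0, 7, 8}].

5

P(Z ∈ {0, 7, 8}) = 26/37.
Summing X·P(X=x,Z=y) over the conditioning event gives 130/37.
E[X | Z ∈ {0, 7, 8}] = (130/37) / (26/37) = 5.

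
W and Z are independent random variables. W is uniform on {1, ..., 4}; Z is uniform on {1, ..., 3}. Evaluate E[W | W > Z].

10/3

Outcomes with W > Z: (2,1), (3,1), (3,2), (4,1), (4,2), (4,3), each with probability 1/12.
E[W | W > Z] = (2 + 3 + 3 + 4 + 4 + 4) / 6 = 10/3.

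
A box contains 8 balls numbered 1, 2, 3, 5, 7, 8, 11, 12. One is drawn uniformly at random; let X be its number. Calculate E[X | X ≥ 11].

23/2

P(X ≥ 11) = 1/4.
Σ over the event: 11·1/8 + 12·1/8 = 23/8.
E[X | X ≥ 11] = (23/8) / (1/4) = 23/2.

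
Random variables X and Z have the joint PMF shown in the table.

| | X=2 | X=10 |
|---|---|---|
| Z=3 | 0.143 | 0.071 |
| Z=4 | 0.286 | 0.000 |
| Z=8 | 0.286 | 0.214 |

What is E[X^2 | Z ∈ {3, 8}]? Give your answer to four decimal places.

P(Z ∈ {3, 8}) = 0.714.
Σ X^2·P over the event = 4·(0.143) + 4·(0.286) + 100·(0.071) + 100·(0.214) = 30.216.
E[X^2 | Z ∈ {3, 8}] = (30.216) / (0.714) = 42.3193.

42.3193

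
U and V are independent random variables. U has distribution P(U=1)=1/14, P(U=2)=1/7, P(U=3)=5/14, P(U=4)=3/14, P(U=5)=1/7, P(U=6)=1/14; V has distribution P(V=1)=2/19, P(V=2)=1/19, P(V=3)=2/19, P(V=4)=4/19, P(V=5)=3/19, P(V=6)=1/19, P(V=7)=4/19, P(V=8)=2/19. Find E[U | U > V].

P(U > V) = 32/133.
Summing U·P(x,y) over outcomes with U > V gives 275/266.
E[U | U > V] = (275/266) / (32/133) = 275/64.

275/64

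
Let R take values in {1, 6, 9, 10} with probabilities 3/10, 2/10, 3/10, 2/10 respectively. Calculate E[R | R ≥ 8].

47/5

P(R ≥ 8) = 1/2.
Σ over the event: 9·3/10 + 10·1/5 = 47/10.
E[R | R ≥ 8] = (47/10) / (1/2) = 47/5.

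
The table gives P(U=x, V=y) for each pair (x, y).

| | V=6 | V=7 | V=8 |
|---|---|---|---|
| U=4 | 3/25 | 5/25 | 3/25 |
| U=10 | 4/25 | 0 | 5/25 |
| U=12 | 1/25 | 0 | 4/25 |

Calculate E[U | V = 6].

8

P(V = 6) = 8/25.
Σ U·P over the event = 4·(3/25) + 10·(4/25) + 12·(1/25) = 64/25.
E[U | V = 6] = (64/25) / (8/25) = 8.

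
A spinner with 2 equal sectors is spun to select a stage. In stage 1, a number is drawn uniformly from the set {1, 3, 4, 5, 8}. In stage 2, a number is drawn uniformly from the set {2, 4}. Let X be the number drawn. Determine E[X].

18/5

E[X | stage 1] = (1+3+4+5+8)/5 = 21/5.
E[X | stage 2] = (2+4)/2 = 3.
By the law of total expectation,
E[X] = (1/2)·(21/5) + (1/2)·(3) = 18/5.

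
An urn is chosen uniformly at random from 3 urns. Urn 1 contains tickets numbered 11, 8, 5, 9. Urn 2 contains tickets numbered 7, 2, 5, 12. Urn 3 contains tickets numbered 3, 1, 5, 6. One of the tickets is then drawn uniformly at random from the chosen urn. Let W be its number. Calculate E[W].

E[W | urn 1] = (11+8+5+9)/4 = 33/4.
E[W | urn 2] = (7+2+5+12)/4 = 13/2.
E[W | urn 3] = (3+1+5+6)/4 = 15/4.
E[W] = (1/3)·(33/4) + (1/3)·(13/2) + (1/3)·(15/4) = 37/6.

37/6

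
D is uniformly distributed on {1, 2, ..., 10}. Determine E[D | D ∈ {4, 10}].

7

P(D ∈ {4, 10}) = 1/5.
Σ over the event: 4·1/10 + 10·1/10 = 7/5.
E[D | D ∈ {4, 10}] = (7/5) / (1/5) = 7.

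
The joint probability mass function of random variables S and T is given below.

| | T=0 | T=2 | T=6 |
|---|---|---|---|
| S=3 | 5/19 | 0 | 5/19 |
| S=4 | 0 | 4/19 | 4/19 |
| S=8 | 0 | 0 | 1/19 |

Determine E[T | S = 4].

P(S = 4) = 8/19.
Σ T·P over the event = 2·(4/19) + 6·(4/19) = 32/19.
E[T | S = 4] = (32/19) / (8/19) = 4.

4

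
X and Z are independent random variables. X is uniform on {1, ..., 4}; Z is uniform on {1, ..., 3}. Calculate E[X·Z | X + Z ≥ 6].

29/3

Outcomes with X + Z ≥ 6: (3,3), (4,2), (4,3), each with probability 1/12.
E[X·Z | X + Z ≥ 6] = (9 + 8 + 12) / 3 = 29/3.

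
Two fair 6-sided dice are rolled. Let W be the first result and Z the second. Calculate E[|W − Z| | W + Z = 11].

1

P(W + Z = 11) = 1/18.
Summing |W−Z|·P(x,y) over outcomes with W + Z = 11 gives 1/18.
E[|W − Z| | W + Z = 11] = (1/18) / (1/18) = 1.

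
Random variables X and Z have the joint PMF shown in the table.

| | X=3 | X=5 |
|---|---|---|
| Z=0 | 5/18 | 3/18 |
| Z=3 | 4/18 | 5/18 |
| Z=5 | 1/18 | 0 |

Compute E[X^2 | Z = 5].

P(Z = 5) = 1/18.
Σ X^2·P over the event = 9·(1/18) = 1/2.
E[X^2 | Z = 5] = (1/2) / (1/18) = 9.

9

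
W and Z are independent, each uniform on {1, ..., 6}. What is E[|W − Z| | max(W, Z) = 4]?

Outcomes with max(W, Z) = 4: (1,4), (2,4), (3,4), (4,1), (4,2), (4,3), (4,4), each with probability 1/36.
E[|W − Z| | max(W, Z) = 4] = (3 + 2 + 1 + 3 + 2 + 1 + 0) / 7 = 12/7.

12/7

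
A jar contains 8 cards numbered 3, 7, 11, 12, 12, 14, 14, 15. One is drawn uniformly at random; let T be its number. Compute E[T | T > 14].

15

P(T > 14) = 1/8.
Σ over the event: 15·1/8 = 15/8.
E[T | T > 14] = (15/8) / (1/8) = 15.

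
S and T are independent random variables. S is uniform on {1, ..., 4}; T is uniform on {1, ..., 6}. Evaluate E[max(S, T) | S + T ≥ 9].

Outcomes with S + T ≥ 9: (3,6), (4,5), (4,6), each with probability 1/24.
E[max(S, T) | S + T ≥ 9] = (6 + 5 + 6) / 3 = 17/3.

17/3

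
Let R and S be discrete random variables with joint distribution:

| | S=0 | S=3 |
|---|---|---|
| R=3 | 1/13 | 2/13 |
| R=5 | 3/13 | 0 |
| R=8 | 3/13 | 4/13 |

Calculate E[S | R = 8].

P(R = 8) = 7/13.
Σ S·P over the event = 0·(3/13) + 3·(4/13) = 12/13.
E[S | R = 8] = (12/13) / (7/13) = 12/7.

12/7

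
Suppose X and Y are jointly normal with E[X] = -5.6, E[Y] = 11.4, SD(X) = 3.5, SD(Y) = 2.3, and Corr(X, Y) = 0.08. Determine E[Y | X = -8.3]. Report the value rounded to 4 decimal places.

11.2581

E[Y | X=x] = μ_Y + ρ(σ_Y/σ_X)(x − μ_X) for jointly normal variables.
E[Y | X=-8.3] = 11.4 + (0.08)·(2.3/3.5)·(-8.3 − (-5.6)) = 11.4 + (0.052571)·(-2.7) = 11.2581.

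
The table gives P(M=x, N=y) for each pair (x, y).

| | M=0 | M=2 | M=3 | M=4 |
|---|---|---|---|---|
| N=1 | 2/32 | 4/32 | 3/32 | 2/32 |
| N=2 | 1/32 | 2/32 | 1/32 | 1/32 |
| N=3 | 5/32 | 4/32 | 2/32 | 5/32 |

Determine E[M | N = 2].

11/5

P(N = 2) = 5/32.
Σ M·P over the event = 0·(1/32) + 2·(2/32) + 3·(1/32) + 4·(1/32) = 11/32.
E[M | N = 2] = (11/32) / (5/32) = 11/5.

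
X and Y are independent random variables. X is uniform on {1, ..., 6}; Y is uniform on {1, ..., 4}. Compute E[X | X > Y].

32/7

P(X > Y) = 7/12.
Summing X·P(x,y) over outcomes with X > Y gives 8/3.
E[X | X > Y] = (8/3) / (7/12) = 32/7.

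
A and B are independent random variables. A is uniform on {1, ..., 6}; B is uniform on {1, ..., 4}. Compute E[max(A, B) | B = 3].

Outcomes with B = 3: (1,3), (2,3), (3,3), (4,3), (5,3), (6,3), each with probability 1/24.
E[max(A, B) | B = 3] = (3 + 3 + 3 + 4 + 5 + 6) / 6 = 4.

4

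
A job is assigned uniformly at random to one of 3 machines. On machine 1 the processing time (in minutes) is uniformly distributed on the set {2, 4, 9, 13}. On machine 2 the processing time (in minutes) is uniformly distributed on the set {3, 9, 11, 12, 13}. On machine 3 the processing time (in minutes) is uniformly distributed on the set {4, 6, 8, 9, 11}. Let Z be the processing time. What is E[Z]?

121/15

E[Z | machine 1] = (2+4+9+13)/4 = 7.
E[Z | machine 2] = (3+9+11+12+13)/5 = 48/5.
E[Z | machine 3] = (4+6+8+9+11)/5 = 38/5.
By the law of total expectation,
E[Z] = (1/3)·(7) + (1/3)·(48/5) + (1/3)·(38/5) = 121/15.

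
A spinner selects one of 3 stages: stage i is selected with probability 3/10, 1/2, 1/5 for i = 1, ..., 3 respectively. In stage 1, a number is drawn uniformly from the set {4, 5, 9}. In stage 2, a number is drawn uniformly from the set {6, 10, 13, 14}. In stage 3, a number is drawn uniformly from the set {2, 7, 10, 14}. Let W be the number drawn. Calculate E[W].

353/40

E[W | stage 1] = (4+5+9)/3 = 6.
E[W | stage 2] = (6+10+13+14)/4 = 43/4.
E[W | stage 3] = (2+7+10+14)/4 = 33/4.
By the law of total expectation,
E[W] = (3/10)·(6) + (1/2)·(43/4) + (1/5)·(33/4) = 353/40.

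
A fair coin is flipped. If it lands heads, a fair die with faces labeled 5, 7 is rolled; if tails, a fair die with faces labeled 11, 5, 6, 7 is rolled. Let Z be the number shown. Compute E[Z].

53/8

E[Z | heads] = (5+7)/2 = 6.
E[Z | tails] = (11+5+6+7)/4 = 29/4.
By the law of total expectation,
E[Z] = (1/2)·(6) + (1/2)·(29/4) = 53/8.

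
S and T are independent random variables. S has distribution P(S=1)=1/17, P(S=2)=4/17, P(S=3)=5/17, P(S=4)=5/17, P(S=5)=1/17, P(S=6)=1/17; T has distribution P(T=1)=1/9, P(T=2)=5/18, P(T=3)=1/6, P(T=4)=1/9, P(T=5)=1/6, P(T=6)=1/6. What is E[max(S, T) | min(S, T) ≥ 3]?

213/44

P(min(S, T) ≥ 3) = 22/51.
Summing max(S,T)·P(x,y) over outcomes with min(S, T) ≥ 3 gives 71/34.
E[max(S, T) | min(S, T) ≥ 3] = (71/34) / (22/51) = 213/44.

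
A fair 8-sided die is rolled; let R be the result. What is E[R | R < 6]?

Given R < 6, R is equally likely to be any of {1, 2, 3, 4, 5}.
E[R | R < 6] = (1 + 2 + 3 + 4 + 5) / 5 = 3.

3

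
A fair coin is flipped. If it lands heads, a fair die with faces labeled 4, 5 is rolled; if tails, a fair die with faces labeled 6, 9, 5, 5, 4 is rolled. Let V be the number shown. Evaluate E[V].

E[V | heads] = (4+5)/2 = 9/2.
E[V | tails] = (6+9+5+5+4)/5 = 29/5.
By the law of total expectation,
E[V] = (1/2)·(9/2) + (1/2)·(29/5) = 103/20.

103/20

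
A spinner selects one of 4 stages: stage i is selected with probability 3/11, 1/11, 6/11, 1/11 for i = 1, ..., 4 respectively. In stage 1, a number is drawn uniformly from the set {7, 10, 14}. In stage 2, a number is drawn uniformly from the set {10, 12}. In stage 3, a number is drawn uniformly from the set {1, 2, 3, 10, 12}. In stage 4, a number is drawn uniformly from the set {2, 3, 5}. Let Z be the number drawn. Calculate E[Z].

E[Z | stage 1] = (7+10+14)/3 = 31/3.
E[Z | stage 2] = (10+12)/2 = 11.
E[Z | stage 3] = (1+2+3+10+12)/5 = 28/5.
E[Z | stage 4] = (2+3+5)/3 = 10/3.
E[Z] = (3/11)·(31/3) + (1/11)·(11) + (6/11)·(28/5) + (1/11)·(10/3) = 1184/165.

1184/165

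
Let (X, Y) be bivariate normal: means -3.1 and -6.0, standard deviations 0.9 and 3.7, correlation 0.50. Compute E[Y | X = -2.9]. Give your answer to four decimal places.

The regression of Y on X has slope ρ·σ_Y/σ_X and passes through (μ_X, μ_Y).
E[Y | X=-2.9] = -6.0 + (0.50)·(3.7/0.9)·(-2.9 − (-3.1)) = -6.0 + (2.0556)·(0.2) = -5.5889.

-5.5889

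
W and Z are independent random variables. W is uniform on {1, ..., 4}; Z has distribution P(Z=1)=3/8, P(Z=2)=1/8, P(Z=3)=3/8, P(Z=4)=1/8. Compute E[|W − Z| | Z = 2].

P(Z = 2) = 1/8.
Summing |W−Z|·P(x,y) over outcomes with Z = 2 gives 1/8.
E[|W − Z| | Z = 2] = (1/8) / (1/8) = 1.

1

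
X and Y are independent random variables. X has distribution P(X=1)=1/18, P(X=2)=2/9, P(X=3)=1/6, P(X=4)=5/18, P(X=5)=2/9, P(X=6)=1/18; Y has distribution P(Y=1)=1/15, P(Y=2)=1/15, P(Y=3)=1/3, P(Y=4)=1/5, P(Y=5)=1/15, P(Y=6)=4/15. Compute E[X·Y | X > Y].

P(X > Y) = 16/45.
Summing XY·P(x,y) over outcomes with X > Y gives 241/54.
E[X·Y | X > Y] = (241/54) / (16/45) = 1205/96.

1205/96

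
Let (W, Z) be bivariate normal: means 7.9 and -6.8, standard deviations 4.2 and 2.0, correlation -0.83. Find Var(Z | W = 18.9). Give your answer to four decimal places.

Var(Z | W=x) = (1 − ρ²)·σ_Z².
Var(Z | W=18.9) = (2.0)²·(1 − (-0.83)²) = 4·0.3111 = 1.2444.

1.2444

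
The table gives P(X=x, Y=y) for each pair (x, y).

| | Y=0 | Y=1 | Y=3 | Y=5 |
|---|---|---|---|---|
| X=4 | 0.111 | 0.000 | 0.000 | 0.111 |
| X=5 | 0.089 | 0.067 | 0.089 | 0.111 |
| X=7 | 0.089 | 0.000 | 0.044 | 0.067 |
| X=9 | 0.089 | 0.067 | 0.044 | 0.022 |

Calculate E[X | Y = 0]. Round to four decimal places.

6.1190

P(Y = 0) = 0.378.
Σ X·P over the event = 4·(0.111) + 5·(0.089) + 7·(0.089) + 9·(0.089) = 2.313.
E[X | Y = 0] = (2.313) / (0.378) = 6.1190.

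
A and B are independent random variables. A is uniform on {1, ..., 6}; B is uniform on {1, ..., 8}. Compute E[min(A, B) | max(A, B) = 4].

Outcomes with max(A, B) = 4: (1,4), (2,4), (3,4), (4,1), (4,2), (4,3), (4,4), each with probability 1/48.
E[min(A, B) | max(A, B) = 4] = (1 + 2 + 3 + 1 + 2 + 3 + 4) / 7 = 16/7.

16/7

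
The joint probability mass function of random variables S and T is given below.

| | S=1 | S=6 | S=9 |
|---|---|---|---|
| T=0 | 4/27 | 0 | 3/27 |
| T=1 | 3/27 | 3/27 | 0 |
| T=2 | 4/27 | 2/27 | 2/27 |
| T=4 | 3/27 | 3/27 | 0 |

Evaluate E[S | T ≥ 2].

P(T ≥ 2) = 14/27.
Σ S·P over the event = 1·(4/27) + 1·(3/27) + 6·(2/27) + 6·(3/27) + 9·(2/27) = 55/27.
E[S | T ≥ 2] = (55/27) / (14/27) = 55/14.

55/14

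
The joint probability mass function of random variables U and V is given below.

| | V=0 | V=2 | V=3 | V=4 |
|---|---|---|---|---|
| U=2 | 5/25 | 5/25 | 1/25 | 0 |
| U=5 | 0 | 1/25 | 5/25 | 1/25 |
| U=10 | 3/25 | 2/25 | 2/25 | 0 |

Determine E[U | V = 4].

5

P(V = 4) = 1/25.
Σ U·P over the event = 5·(1/25) = 1/5.
E[U | V = 4] = (1/5) / (1/25) = 5.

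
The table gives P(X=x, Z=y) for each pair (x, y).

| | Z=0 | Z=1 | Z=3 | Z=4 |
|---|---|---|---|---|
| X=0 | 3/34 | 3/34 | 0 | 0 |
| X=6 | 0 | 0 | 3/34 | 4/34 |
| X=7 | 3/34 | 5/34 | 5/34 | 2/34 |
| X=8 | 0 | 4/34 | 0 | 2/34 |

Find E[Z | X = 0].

P(X = 0) = 3/17.
Σ Z·P over the event = 0·(3/34) + 1·(3/34) = 3/34.
E[Z | X = 0] = (3/34) / (3/17) = 1/2.

1/2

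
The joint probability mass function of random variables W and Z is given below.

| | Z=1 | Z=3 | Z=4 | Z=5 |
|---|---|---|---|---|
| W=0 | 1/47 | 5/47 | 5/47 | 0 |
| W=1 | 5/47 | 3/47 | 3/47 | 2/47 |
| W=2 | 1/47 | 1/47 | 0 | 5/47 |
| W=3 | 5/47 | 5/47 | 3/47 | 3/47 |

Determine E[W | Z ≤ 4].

P(Z ≤ 4) = 37/47.
Summing W·P(W=x,Z=y) over the conditioning event gives 54/47.
E[W | Z ≤ 4] = (54/47) / (37/47) = 54/37.

54/37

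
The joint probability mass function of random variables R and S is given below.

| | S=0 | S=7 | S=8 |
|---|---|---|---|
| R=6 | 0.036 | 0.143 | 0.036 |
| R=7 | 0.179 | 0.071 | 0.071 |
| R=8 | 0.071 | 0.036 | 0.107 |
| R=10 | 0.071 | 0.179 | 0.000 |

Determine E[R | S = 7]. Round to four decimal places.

P(S = 7) = 0.429.
Σ R·P over the event = 6·(0.143) + 7·(0.071) + 8·(0.036) + 10·(0.179) = 3.433.
E[R | S = 7] = (3.433) / (0.429) = 8.0023.

8.0023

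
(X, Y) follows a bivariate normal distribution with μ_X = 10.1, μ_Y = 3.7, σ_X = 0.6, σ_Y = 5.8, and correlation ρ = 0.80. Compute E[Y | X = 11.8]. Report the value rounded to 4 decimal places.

The regression of Y on X has slope ρ·σ_Y/σ_X and passes through (μ_X, μ_Y).
E[Y | X=11.8] = 3.7 + (0.80)·(5.8/0.6)·(11.8 − (10.1)) = 3.7 + (7.73333)·(1.7) = 16.8467.

16.8467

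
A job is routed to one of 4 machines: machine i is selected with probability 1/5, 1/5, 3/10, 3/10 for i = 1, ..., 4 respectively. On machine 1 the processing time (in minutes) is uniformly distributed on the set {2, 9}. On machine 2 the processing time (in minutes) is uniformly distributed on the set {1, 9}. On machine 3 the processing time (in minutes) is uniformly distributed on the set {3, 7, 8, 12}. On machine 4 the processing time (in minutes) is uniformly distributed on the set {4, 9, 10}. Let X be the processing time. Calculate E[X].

133/20

E[X | machine 1] = (2+9)/2 = 11/2.
E[X | machine 2] = (1+9)/2 = 5.
E[X | machine 3] = (3+7+8+12)/4 = 15/2.
E[X | machine 4] = (4+9+10)/3 = 23/3.
E[X] = (1/5)·(11/2) + (1/5)·(5) + (3/10)·(15/2) + (3/10)·(23/3) = 133/20.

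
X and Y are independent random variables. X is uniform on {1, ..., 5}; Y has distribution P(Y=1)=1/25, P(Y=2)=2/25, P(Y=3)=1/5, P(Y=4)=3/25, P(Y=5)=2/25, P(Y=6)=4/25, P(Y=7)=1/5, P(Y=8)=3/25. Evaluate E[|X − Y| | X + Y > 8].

P(X + Y > 8) = 54/125.
Summing |X−Y|·P(x,y) over outcomes with X + Y > 8 gives 174/125.
E[|X − Y| | X + Y > 8] = (174/125) / (54/125) = 29/9.

29/9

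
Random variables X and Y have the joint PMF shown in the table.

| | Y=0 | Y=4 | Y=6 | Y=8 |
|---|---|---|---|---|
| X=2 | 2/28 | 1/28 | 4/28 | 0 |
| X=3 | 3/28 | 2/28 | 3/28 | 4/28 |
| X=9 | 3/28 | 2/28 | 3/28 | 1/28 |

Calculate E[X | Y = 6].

P(Y = 6) = 5/14.
Σ X·P over the event = 2·(4/28) + 3·(3/28) + 9·(3/28) = 11/7.
E[X | Y = 6] = (11/7) / (5/14) = 22/5.

22/5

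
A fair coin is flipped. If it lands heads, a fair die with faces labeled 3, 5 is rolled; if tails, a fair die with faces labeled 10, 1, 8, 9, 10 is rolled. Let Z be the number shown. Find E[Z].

E[Z | heads] = (3+5)/2 = 4.
E[Z | tails] = (10+1+8+9+10)/5 = 38/5.
E[Z] = (1/2)·(4) + (1/2)·(38/5) = 29/5.

29/5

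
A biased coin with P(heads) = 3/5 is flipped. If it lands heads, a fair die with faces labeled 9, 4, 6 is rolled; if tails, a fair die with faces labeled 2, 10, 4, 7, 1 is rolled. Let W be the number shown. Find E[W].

143/25

E[W | heads] = (9+4+6)/3 = 19/3.
E[W | tails] = (2+10+4+7+1)/5 = 24/5.
By the law of total expectation,
E[W] = (3/5)·(19/3) + (2/5)·(24/5) = 143/25.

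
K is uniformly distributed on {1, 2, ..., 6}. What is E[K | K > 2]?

9/2

Given K > 2, K is equally likely to be any of {3, 4, 5, 6}.
E[K | K > 2] = (3 + 4 + 5 + 6) / 4 = 9/2.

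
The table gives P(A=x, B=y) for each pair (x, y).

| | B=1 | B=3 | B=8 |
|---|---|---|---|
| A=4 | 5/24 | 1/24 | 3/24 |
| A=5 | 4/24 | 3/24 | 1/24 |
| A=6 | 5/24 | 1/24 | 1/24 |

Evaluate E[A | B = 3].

5

P(B = 3) = 5/24.
Summing A·P(A=x,B=y) over the conditioning event gives 25/24.
E[A | B = 3] = (25/24) / (5/24) = 5.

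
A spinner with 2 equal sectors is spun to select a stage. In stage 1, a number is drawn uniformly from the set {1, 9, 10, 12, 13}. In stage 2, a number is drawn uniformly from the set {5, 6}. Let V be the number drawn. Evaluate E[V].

29/4

E[V | stage 1] = (1+9+10+12+13)/5 = 9.
E[V | stage 2] = (5+6)/2 = 11/2.
By the law of total expectation,
E[V] = (1/2)·(9) + (1/2)·(11/2) = 29/4.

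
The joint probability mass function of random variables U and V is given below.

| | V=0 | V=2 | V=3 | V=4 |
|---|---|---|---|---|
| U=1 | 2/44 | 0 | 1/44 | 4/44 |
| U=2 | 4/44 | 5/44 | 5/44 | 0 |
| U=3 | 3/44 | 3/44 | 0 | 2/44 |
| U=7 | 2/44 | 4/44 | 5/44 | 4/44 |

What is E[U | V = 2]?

47/12

P(V = 2) = 3/11.
Σ U·P over the event = 2·(5/44) + 3·(3/44) + 7·(4/44) = 47/44.
E[U | V = 2] = (47/44) / (3/11) = 47/12.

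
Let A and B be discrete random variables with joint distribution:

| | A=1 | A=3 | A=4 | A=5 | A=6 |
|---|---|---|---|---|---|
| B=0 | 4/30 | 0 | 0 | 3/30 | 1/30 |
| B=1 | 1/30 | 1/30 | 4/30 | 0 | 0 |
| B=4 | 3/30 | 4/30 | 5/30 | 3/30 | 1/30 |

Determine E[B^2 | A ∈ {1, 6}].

P(A ∈ {1, 6}) = 1/3.
Summing B^2·P(A=x,B=y) over the conditioning event gives 13/6.
E[B^2 | A ∈ {1, 6}] = (13/6) / (1/3) = 13/2.

13/2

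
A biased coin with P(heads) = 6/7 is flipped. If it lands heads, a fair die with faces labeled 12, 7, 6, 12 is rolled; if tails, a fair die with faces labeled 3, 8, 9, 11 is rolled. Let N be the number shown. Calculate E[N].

253/28

E[N | heads] = (12+7+6+12)/4 = 37/4.
E[N | tails] = (3+8+9+11)/4 = 31/4.
By the law of total expectation,
E[N] = (6/7)·(37/4) + (1/7)·(31/4) = 253/28.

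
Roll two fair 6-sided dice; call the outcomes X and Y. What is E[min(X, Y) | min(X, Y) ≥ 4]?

41/9

Outcomes with min(X, Y) ≥ 4: (4,4), (4,5), (4,6), (5,4), (5,5), (5,6), (6,4), (6,5), (6,6), each with probability 1/36.
E[min(X, Y) | min(X, Y) ≥ 4] = (4 + 4 + 4 + 4 + 5 + 5 + 4 + 5 + 6) / 9 = 41/9.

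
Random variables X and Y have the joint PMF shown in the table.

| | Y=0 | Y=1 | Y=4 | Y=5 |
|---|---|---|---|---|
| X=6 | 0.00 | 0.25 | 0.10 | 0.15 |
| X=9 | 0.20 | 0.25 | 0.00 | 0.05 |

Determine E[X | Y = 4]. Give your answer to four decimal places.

P(Y = 4) = 0.10.
Σ X·P over the event = 6·(0.10) = 0.60.
E[X | Y = 4] = (0.60) / (0.10) = 6.0000.

6.0000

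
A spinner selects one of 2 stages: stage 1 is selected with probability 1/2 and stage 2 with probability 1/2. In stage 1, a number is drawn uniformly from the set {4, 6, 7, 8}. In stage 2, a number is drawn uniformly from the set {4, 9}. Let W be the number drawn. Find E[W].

51/8

E[W | stage 1] = (4+6+7+8)/4 = 25/4.
E[W | stage 2] = (4+9)/2 = 13/2.
E[W] = (1/2)·(25/4) + (1/2)·(13/2) = 51/8.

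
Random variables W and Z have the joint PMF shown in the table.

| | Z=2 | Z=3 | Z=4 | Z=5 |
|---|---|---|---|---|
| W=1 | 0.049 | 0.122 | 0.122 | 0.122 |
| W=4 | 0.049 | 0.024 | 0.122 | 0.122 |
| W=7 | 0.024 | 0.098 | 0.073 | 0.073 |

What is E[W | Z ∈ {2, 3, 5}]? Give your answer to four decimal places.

P(Z ∈ {2, 3, 5}) = 0.683.
Summing W·P(W=x,Z=y) over the conditioning event gives 2.438.
E[W | Z ∈ {2, 3, 5}] = (2.438) / (0.683) = 3.5695.

3.5695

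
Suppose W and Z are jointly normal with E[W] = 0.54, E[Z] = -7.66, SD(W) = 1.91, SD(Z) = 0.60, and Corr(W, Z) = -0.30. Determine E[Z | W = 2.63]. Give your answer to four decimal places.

-7.8570

E[Z | W=x] = μ_Z + ρ(σ_Z/σ_W)(x − μ_W) for jointly normal variables.
E[Z | W=2.63] = -7.66 + (-0.30)·(0.60/1.91)·(2.63 − (0.54)) = -7.66 + (-0.094241)·(2.09) = -7.8570.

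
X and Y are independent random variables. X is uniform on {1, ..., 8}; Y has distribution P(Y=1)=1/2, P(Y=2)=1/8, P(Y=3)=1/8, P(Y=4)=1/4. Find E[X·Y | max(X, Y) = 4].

P(max(X, Y) = 4) = 7/32.
Summing XY·P(x,y) over outcomes with max(X, Y) = 4 gives 29/16.
E[X·Y | max(X, Y) = 4] = (29/16) / (7/32) = 58/7.

58/7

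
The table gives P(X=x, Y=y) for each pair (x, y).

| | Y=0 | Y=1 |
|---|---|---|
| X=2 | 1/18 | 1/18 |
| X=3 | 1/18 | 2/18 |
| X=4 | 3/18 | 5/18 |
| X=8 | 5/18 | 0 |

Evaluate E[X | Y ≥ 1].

P(Y ≥ 1) = 4/9.
Σ X·P over the event = 2·(1/18) + 3·(2/18) + 4·(5/18) = 14/9.
E[X | Y ≥ 1] = (14/9) / (4/9) = 7/2.

7/2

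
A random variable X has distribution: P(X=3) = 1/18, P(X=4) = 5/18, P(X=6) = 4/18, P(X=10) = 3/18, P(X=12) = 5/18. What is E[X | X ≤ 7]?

P(X ≤ 7) = 5/9.
Σ over the event: 3·1/18 + 4·5/18 + 6·2/9 = 47/18.
E[X | X ≤ 7] = (47/18) / (5/9) = 47/10.

47/10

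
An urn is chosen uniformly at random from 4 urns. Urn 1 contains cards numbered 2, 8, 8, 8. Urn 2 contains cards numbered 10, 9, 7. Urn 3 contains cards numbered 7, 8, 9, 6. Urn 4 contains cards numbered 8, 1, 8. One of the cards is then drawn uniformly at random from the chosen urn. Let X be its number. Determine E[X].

E[X | urn 1] = (2+8+8+8)/4 = 13/2.
E[X | urn 2] = (10+9+7)/3 = 26/3.
E[X | urn 3] = (7+8+9+6)/4 = 15/2.
E[X | urn 4] = (8+1+8)/3 = 17/3.
By the law of total expectation,
E[X] = (1/4)·(13/2) + (1/4)·(26/3) + (1/4)·(15/2) + (1/4)·(17/3) = 85/12.

85/12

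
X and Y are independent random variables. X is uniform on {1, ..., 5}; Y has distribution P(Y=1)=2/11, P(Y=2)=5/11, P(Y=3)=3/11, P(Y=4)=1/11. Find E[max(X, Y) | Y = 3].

18/5

P(Y = 3) = 3/11.
Summing max(X,Y)·P(x,y) over outcomes with Y = 3 gives 54/55.
E[max(X, Y) | Y = 3] = (54/55) / (3/11) = 18/5.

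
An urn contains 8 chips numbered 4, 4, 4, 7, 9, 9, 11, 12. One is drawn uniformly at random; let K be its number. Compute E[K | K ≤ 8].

P(K ≤ 8) = 1/2.
Σ over the event: 4·3/8 + 7·1/8 = 19/8.
E[K | K ≤ 8] = (19/8) / (1/2) = 19/4.

19/4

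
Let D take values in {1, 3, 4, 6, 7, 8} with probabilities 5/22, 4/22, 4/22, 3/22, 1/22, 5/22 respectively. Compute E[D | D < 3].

P(D < 3) = 5/22.
Σ over the event: 1·5/22 = 5/22.
E[D | D < 3] = (5/22) / (5/22) = 1.

1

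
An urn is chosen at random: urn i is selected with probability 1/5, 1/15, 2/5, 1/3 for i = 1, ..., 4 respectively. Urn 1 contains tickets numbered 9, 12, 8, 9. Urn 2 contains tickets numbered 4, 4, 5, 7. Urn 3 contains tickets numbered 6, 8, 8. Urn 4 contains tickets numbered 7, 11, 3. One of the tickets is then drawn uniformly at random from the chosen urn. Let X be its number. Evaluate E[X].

E[X | urn 1] = (9+12+8+9)/4 = 19/2.
E[X | urn 2] = (4+4+5+7)/4 = 5.
E[X | urn 3] = (6+8+8)/3 = 22/3.
E[X | urn 4] = (7+11+3)/3 = 7.
E[X] = (1/5)·(19/2) + (1/15)·(5) + (2/5)·(22/3) + (1/3)·(7) = 15/2.

15/2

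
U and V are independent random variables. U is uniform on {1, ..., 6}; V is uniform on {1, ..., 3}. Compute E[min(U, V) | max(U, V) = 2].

P(max(U, V) = 2) = 1/6.
Summing min(U,V)·P(x,y) over outcomes with max(U, V) = 2 gives 2/9.
E[min(U, V) | max(U, V) = 2] = (2/9) / (1/6) = 4/3.

4/3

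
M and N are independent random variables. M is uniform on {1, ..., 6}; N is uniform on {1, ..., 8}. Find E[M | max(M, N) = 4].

22/7

Outcomes with max(M, N) = 4: (1,4), (2,4), (3,4), (4,1), (4,2), (4,3), (4,4), each with probability 1/48.
E[M | max(M, N) = 4] = (1 + 2 + 3 + 4 + 4 + 4 + 4) / 7 = 22/7.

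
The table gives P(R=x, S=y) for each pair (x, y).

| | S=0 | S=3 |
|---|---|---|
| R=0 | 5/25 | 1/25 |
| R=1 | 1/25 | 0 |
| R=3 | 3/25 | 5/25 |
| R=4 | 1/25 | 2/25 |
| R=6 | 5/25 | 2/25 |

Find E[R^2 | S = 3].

P(S = 3) = 2/5.
Σ R^2·P over the event = 0·(1/25) + 9·(5/25) + 16·(2/25) + 36·(2/25) = 149/25.
E[R^2 | S = 3] = (149/25) / (2/5) = 149/10.

149/10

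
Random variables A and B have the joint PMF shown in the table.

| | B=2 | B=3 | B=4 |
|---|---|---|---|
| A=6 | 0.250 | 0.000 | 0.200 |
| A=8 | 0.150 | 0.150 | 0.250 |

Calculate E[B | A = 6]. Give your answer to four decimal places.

P(A = 6) = 0.450.
Summing B·P(A=x,B=y) over the conditioning event gives 1.300.
E[B | A = 6] = (1.300) / (0.450) = 2.8889.

2.8889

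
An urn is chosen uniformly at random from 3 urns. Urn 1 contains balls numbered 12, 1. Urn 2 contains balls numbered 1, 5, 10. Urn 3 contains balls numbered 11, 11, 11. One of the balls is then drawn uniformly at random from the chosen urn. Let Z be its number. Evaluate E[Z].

137/18

E[Z | urn 1] = (12+1)/2 = 13/2.
E[Z | urn 2] = (1+5+10)/3 = 16/3.
E[Z | urn 3] = (11+11+11)/3 = 11.
E[Z] = (1/3)·(13/2) + (1/3)·(16/3) + (1/3)·(11) = 137/18.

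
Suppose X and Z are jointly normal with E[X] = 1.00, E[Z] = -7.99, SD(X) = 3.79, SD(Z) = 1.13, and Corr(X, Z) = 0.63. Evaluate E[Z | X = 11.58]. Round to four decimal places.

-6.0027

For a bivariate normal, E[Z | X=x] = μ_Z + ρ·(σ_Z/σ_X)·(x − μ_X).
E[Z | X=11.58] = -7.99 + (0.63)·(1.13/3.79)·(11.58 − (1.00)) = -7.99 + (0.18784)·(10.58) = -6.0027.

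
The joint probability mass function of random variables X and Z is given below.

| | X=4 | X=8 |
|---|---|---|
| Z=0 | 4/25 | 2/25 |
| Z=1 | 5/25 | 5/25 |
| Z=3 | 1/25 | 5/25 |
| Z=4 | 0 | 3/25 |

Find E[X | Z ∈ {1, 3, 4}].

128/19

P(Z ∈ {1, 3, 4}) = 19/25.
Summing X·P(X=x,Z=y) over the conditioning event gives 128/25.
E[X | Z ∈ {1, 3, 4}] = (128/25) / (19/25) = 128/19.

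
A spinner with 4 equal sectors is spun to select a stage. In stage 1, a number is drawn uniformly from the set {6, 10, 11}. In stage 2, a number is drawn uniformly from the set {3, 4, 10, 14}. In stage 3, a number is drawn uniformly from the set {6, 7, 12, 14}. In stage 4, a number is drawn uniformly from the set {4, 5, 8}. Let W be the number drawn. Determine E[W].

193/24

E[W | stage 1] = (6+10+11)/3 = 9.
E[W | stage 2] = (3+4+10+14)/4 = 31/4.
E[W | stage 3] = (6+7+12+14)/4 = 39/4.
E[W | stage 4] = (4+5+8)/3 = 17/3.
By the law of total expectation,
E[W] = (1/4)·(9) + (1/4)·(31/4) + (1/4)·(39/4) + (1/4)·(17/3) = 193/24.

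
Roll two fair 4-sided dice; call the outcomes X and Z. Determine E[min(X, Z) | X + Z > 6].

10/3

Outcomes with X + Z > 6: (3,4), (4,3), (4,4), each with probability 1/16.
E[min(X, Z) | X + Z > 6] = (3 + 3 + 4) / 3 = 10/3.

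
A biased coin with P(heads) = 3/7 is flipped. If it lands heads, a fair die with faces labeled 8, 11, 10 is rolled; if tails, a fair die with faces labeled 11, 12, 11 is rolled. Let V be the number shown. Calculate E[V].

E[V | heads] = (8+11+10)/3 = 29/3.
E[V | tails] = (11+12+11)/3 = 34/3.
E[V] = (3/7)·(29/3) + (4/7)·(34/3) = 223/21.

223/21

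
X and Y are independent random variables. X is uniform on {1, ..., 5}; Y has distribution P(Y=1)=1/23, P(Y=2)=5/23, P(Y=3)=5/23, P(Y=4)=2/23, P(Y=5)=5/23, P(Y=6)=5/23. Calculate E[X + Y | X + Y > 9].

31/3

P(X + Y > 9) = 3/23.
Summing (X+Y)·P(x,y) over outcomes with X + Y > 9 gives 31/23.
E[X + Y | X + Y > 9] = (31/23) / (3/23) = 31/3.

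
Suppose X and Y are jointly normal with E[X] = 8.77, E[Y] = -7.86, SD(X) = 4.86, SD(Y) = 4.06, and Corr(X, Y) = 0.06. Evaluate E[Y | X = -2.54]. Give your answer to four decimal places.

E[Y | X=x] = μ_Y + ρ(σ_Y/σ_X)(x − μ_X) for jointly normal variables.
E[Y | X=-2.54] = -7.86 + (0.06)·(4.06/4.86)·(-2.54 − (8.77)) = -7.86 + (0.050123)·(-11.31) = -8.4269.

-8.4269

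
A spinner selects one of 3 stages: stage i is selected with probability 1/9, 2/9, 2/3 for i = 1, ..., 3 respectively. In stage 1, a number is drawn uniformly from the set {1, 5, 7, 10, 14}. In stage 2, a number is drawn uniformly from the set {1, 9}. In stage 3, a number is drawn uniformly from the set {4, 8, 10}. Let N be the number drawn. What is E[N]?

E[N | stage 1] = (1+5+7+10+14)/5 = 37/5.
E[N | stage 2] = (1+9)/2 = 5.
E[N | stage 3] = (4+8+10)/3 = 22/3.
By the law of total expectation,
E[N] = (1/9)·(37/5) + (2/9)·(5) + (2/3)·(22/3) = 307/45.

307/45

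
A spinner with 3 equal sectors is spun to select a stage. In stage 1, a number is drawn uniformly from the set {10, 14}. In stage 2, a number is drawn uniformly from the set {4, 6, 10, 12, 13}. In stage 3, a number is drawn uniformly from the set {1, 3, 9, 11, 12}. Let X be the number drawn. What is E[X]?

47/5

E[X | stage 1] = (10+14)/2 = 12.
E[X | stage 2] = (4+6+10+12+13)/5 = 9.
E[X | stage 3] = (1+3+9+11+12)/5 = 36/5.
By the law of total expectation,
E[X] = (1/3)·(12) + (1/3)·(9) + (1/3)·(36/5) = 47/5.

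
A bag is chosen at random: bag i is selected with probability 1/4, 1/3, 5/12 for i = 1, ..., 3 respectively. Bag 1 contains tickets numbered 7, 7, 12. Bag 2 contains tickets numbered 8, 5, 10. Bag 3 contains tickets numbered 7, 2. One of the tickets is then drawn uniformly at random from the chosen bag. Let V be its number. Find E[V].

E[V | bag 1] = (7+7+12)/3 = 26/3.
E[V | bag 2] = (8+5+10)/3 = 23/3.
E[V | bag 3] = (7+2)/2 = 9/2.
E[V] = (1/4)·(26/3) + (1/3)·(23/3) + (5/12)·(9/2) = 475/72.

475/72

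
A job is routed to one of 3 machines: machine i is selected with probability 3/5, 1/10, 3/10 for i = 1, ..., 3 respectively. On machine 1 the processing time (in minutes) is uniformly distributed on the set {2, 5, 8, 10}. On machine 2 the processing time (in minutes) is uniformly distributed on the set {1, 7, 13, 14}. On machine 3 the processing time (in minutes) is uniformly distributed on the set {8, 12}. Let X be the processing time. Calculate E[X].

E[X | machine 1] = (2+5+8+10)/4 = 25/4.
E[X | machine 2] = (1+7+13+14)/4 = 35/4.
E[X | machine 3] = (8+12)/2 = 10.
By the law of total expectation,
E[X] = (3/5)·(25/4) + (1/10)·(35/4) + (3/10)·(10) = 61/8.

61/8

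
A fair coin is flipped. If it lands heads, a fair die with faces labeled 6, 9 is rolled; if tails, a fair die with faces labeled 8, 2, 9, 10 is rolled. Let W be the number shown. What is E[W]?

E[W | heads] = (6+9)/2 = 15/2.
E[W | tails] = (8+2+9+10)/4 = 29/4.
By the law of total expectation,
E[W] = (1/2)·(15/2) + (1/2)·(29/4) = 59/8.

59/8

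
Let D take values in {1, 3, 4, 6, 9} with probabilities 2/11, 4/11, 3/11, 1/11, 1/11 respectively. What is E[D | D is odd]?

P(D is odd) = 7/11.
Σ over the event: 1·2/11 + 3·4/11 + 9·1/11 = 23/11.
E[D | D is odd] = (23/11) / (7/11) = 23/7.

23/7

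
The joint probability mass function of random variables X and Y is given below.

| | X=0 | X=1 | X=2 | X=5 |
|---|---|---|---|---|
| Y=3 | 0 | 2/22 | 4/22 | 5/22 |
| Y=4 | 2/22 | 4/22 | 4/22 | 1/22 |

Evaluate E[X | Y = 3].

P(Y = 3) = 1/2.
Σ X·P over the event = 1·(2/22) + 2·(4/22) + 5·(5/22) = 35/22.
E[X | Y = 3] = (35/22) / (1/2) = 35/11.

35/11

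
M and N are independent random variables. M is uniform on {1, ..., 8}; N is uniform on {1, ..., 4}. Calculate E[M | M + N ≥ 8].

P(M + N ≥ 8) = 7/16.
Summing M·P(x,y) over outcomes with M + N ≥ 8 gives 23/8.
E[M | M + N ≥ 8] = (23/8) / (7/16) = 46/7.

46/7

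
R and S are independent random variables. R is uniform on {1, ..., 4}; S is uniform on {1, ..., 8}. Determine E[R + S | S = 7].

19/2

Outcomes with S = 7: (1,7), (2,7), (3,7), (4,7), each with probability 1/32.
E[R + S | S = 7] = (8 + 9 + 10 + 11) / 4 = 19/2.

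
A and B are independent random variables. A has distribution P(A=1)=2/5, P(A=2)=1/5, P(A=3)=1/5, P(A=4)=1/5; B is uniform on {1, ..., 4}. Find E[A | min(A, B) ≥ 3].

7/2

P(min(A, B) ≥ 3) = 1/5.
Summing A·P(x,y) over outcomes with min(A, B) ≥ 3 gives 7/10.
E[A | min(A, B) ≥ 3] = (7/10) / (1/5) = 7/2.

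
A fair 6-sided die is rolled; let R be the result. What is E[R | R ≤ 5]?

3

Given R ≤ 5, R is equally likely to be any of {1, 2, 3, 4, 5}.
E[R | R ≤ 5] = (1 + 2 + 3 + 4 + 5) / 5 = 3.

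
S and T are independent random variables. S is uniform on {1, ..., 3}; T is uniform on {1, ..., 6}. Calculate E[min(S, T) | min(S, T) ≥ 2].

Outcomes with min(S, T) ≥ 2: (2,2), (2,3), (2,4), (2,5), (2,6), (3,2), (3,3), (3,4), (3,5), (3,6), each with probability 1/18.
E[min(S, T) | min(S, T) ≥ 2] = (2 + 2 + 2 + 2 + 2 + 2 + 3 + 3 + 3 + 3) / 10 = 12/5.

12/5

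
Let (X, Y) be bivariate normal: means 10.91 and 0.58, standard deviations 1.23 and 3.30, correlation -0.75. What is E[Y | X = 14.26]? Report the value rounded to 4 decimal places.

E[Y | X=x] = μ_Y + ρ(σ_Y/σ_X)(x − μ_X) for jointly normal variables.
E[Y | X=14.26] = 0.58 + (-0.75)·(3.30/1.23)·(14.26 − (10.91)) = 0.58 + (-2.0122)·(3.35) = -6.1609.

-6.1609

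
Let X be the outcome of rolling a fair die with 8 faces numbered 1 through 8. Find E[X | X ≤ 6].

Given X ≤ 6, X is equally likely to be any of {1, 2, 3, 4, 5, 6}.
E[X | X ≤ 6] = (1 + 2 + 3 + 4 + 5 + 6) / 6 = 7/2.

7/2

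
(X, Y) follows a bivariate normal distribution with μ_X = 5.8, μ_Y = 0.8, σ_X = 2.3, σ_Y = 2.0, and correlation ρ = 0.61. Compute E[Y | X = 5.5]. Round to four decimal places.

0.6409

For a bivariate normal, E[Y | X=x] = μ_Y + ρ·(σ_Y/σ_X)·(x − μ_X).
E[Y | X=5.5] = 0.8 + (0.61)·(2.0/2.3)·(5.5 − (5.8)) = 0.8 + (0.53043)·(-0.3) = 0.6409.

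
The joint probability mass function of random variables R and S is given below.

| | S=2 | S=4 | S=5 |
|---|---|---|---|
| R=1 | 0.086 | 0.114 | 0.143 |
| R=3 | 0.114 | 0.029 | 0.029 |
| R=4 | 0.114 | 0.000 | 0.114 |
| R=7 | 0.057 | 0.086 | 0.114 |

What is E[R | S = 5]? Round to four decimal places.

P(S = 5) = 0.400.
Σ R·P over the event = 1·(0.143) + 3·(0.029) + 4·(0.114) + 7·(0.114) = 1.484.
E[R | S = 5] = (1.484) / (0.400) = 3.7100.

3.7100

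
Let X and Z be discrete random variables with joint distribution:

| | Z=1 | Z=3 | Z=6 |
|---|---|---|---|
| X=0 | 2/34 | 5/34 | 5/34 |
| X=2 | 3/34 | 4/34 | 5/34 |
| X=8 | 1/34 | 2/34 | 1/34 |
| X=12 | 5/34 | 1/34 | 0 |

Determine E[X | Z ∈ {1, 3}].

P(Z ∈ {1, 3}) = 23/34.
Σ X·P over the event = 0·(2/34) + 0·(5/34) + 2·(3/34) + 2·(4/34) + 8·(1/34) + 8·(2/34) + 12·(5/34) + 12·(1/34) = 55/17.
E[X | Z ∈ {1, 3}] = (55/17) / (23/34) = 110/23.

110/23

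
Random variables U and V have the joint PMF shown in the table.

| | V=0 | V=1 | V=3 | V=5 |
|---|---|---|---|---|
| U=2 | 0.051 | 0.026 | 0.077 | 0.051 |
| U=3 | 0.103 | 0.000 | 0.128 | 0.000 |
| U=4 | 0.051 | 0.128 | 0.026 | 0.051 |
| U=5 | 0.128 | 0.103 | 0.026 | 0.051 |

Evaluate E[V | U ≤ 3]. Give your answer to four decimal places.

P(U ≤ 3) = 0.436.
Σ V·P over the event = 0·(0.051) + 1·(0.026) + 3·(0.077) + 5·(0.051) + 0·(0.103) + 3·(0.128) = 0.896.
E[V | U ≤ 3] = (0.896) / (0.436) = 2.0550.

2.0550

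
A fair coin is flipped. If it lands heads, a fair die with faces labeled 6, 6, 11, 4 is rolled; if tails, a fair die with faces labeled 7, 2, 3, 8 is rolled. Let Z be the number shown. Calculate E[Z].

E[Z | heads] = (6+6+11+4)/4 = 27/4.
E[Z | tails] = (7+2+3+8)/4 = 5.
By the law of total expectation,
E[Z] = (1/2)·(27/4) + (1/2)·(5) = 47/8.

47/8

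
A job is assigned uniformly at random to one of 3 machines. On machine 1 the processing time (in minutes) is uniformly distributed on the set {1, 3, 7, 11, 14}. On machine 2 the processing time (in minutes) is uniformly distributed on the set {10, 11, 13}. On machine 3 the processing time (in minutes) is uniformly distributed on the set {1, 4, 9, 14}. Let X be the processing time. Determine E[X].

E[X | machine 1] = (1+3+7+11+14)/5 = 36/5.
E[X | machine 2] = (10+11+13)/3 = 34/3.
E[X | machine 3] = (1+4+9+14)/4 = 7.
By the law of total expectation,
E[X] = (1/3)·(36/5) + (1/3)·(34/3) + (1/3)·(7) = 383/45.

383/45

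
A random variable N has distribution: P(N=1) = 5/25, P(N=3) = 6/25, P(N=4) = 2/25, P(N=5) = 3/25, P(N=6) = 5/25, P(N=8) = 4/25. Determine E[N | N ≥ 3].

P(N ≥ 3) = 4/5.
Σ over the event: 3·6/25 + 4·2/25 + 5·3/25 + 6·1/5 + 8·4/25 = 103/25.
E[N | N ≥ 3] = (103/25) / (4/5) = 103/20.

103/20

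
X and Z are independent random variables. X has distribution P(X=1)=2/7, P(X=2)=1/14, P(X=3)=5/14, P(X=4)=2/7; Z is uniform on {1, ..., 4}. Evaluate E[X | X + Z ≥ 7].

P(X + Z ≥ 7) = 13/56.
Summing X·P(x,y) over outcomes with X + Z ≥ 7 gives 47/56.
E[X | X + Z ≥ 7] = (47/56) / (13/56) = 47/13.

47/13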